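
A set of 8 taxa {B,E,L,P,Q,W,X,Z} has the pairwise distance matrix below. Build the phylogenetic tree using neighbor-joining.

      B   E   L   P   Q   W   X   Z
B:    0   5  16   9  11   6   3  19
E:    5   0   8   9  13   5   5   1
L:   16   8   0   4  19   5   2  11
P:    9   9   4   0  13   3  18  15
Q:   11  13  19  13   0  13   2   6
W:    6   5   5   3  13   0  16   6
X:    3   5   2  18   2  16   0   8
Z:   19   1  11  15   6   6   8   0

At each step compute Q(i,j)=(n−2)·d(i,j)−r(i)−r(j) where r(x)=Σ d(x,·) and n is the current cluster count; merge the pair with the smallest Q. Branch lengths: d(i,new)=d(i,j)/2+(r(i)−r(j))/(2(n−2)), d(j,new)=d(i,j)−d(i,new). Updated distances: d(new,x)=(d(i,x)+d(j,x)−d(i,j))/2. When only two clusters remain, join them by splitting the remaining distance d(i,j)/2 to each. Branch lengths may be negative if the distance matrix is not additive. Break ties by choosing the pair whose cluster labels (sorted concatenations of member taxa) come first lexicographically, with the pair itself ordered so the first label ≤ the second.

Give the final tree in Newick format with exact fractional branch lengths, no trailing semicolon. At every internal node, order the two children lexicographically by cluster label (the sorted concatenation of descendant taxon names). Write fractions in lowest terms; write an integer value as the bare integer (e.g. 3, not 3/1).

1. join Q+X (d=2, Q=-119) ⇒ QX; edges |Q|=35/12, |X|=-11/12
  updated: d(B,QX)=6, d(E,QX)=8, d(L,QX)=19/2, d(P,QX)=29/2, d(QX,W)=27/2, d(QX,Z)=6
2. join E+Z (d=1, Q=-89) ⇒ EZ; edges |E|=-17/10, |Z|=27/10
  updated: d(B,EZ)=23/2, d(EZ,L)=9, d(EZ,P)=23/2, d(EZ,QX)=13/2, d(EZ,W)=5
3. join B+QX (d=6, Q=-149/2) ⇒ BQX; edges |B|=45/16, |QX|=51/16
  updated: d(BQX,EZ)=6, d(BQX,L)=39/4, d(BQX,P)=35/4, d(BQX,W)=27/4
4. join BQX+EZ (d=6, Q=-179/4) ⇒ BEQXZ; edges |BQX|=71/24, |EZ|=73/24
  updated: d(BEQXZ,L)=51/8, d(BEQXZ,P)=57/8, d(BEQXZ,W)=23/8
5. join BEQXZ+W (d=23/8, Q=-43/2) ⇒ BEQWXZ; edges |BEQXZ|=45/16, |W|=1/16
  updated: d(BEQWXZ,L)=17/4, d(BEQWXZ,P)=29/8
6. join BEQWXZ+L (d=17/4, Q=-95/8) ⇒ BELQWXZ; edges |BEQWXZ|=31/16, |L|=37/16
  updated: d(BELQWXZ,P)=27/16
7. join BELQWXZ+P (d=27/16) ⇒ BELPQWXZ; edges |BELQWXZ|=27/32, |P|=27/32
final tree: (((((B:45/16,(Q:35/12,X:-11/12):51/16):71/24,(E:-17/10,Z:27/10):73/24):45/16,W:1/16):31/16,L:37/16):27/32,P:27/32)
total length: 381/16

(((((B:45/16,(Q:35/12,X:-11/12):51/16):71/24,(E:-17/10,Z:27/10):73/24):45/16,W:1/16):31/16,L:37/16):27/32,P:27/32)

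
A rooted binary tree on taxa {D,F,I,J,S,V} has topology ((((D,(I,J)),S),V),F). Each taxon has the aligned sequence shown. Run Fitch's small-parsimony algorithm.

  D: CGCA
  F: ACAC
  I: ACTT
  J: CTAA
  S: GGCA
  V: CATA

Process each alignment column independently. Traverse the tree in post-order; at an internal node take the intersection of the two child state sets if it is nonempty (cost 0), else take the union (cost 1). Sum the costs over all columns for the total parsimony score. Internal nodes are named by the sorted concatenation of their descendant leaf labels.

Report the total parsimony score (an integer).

site 0, node IJ: I={A} ∪ J={C} → {A,C} (+1)
site 0, node DIJ: D={C} ∩ IJ={A,C} → {C} (+0)
site 0, node DIJS: DIJ={C} ∪ S={G} → {C,G} (+1)
site 0, node DIJSV: DIJS={C,G} ∩ V={C} → {C} (+0)
site 0, node DFIJSV: DIJSV={C} ∪ F={A} → {A,C} (+1)
site 1, node IJ: I={C} ∪ J={T} → {C,T} (+1)
site 1, node DIJ: D={G} ∪ IJ={C,T} → {C,G,T} (+1)
site 1, node DIJS: DIJ={C,G,T} ∩ S={G} → {G} (+0)
site 1, node DIJSV: DIJS={G} ∪ V={A} → {A,G} (+1)
site 1, node DFIJSV: DIJSV={A,G} ∪ F={C} → {A,C,G} (+1)
site 2, node IJ: I={T} ∪ J={A} → {A,T} (+1)
site 2, node DIJ: D={C} ∪ IJ={A,T} → {A,C,T} (+1)
site 2, node DIJS: DIJ={A,C,T} ∩ S={C} → {C} (+0)
site 2, node DIJSV: DIJS={C} ∪ V={T} → {C,T} (+1)
site 2, node DFIJSV: DIJSV={C,T} ∪ F={A} → {A,C,T} (+1)
site 3, node IJ: I={T} ∪ J={A} → {A,T} (+1)
site 3, node DIJ: D={A} ∩ IJ={A,T} → {A} (+0)
site 3, node DIJS: DIJ={A} ∩ S={A} → {A} (+0)
site 3, node DIJSV: DIJS={A} ∩ V={A} → {A} (+0)
site 3, node DFIJSV: DIJSV={A} ∪ F={C} → {A,C} (+1)
per-site changes: [3, 4, 4, 2]; total = 13

13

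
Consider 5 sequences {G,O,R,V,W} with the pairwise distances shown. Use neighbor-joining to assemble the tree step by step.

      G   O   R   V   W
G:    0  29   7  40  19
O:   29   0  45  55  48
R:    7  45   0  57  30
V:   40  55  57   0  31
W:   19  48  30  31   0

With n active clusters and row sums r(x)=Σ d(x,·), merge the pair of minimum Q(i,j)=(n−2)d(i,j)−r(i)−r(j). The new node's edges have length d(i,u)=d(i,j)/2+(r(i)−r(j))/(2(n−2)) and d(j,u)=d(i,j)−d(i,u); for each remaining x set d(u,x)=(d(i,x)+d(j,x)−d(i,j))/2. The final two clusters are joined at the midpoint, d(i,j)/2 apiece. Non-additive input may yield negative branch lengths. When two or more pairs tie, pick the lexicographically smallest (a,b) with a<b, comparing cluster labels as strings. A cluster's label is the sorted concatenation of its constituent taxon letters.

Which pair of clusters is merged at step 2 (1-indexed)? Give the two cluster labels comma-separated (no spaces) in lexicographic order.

G,R

step 1: merge (V,W) at d=31, Q=-218; branch lengths V→74/3, W→19/3; new cluster VW
  updated: d(G,VW)=14, d(O,VW)=36, d(R,VW)=28
step 2: merge (G,R) at d=7, Q=-116; branch lengths G→-4, R→11; new cluster GR
  updated: d(GR,O)=67/2, d(GR,VW)=35/2
step 3: merge (GR,O) at d=67/2, Q=-87; branch lengths GR→15/2, O→26; new cluster GOR
  updated: d(GOR,VW)=10
step 4: merge (GOR,VW) at d=10; branch lengths GOR→5, VW→5; new cluster GORVW
final tree: (((G:-4,R:11):15/2,O:26):5,(V:74/3,W:19/3):5)
total length: 163/2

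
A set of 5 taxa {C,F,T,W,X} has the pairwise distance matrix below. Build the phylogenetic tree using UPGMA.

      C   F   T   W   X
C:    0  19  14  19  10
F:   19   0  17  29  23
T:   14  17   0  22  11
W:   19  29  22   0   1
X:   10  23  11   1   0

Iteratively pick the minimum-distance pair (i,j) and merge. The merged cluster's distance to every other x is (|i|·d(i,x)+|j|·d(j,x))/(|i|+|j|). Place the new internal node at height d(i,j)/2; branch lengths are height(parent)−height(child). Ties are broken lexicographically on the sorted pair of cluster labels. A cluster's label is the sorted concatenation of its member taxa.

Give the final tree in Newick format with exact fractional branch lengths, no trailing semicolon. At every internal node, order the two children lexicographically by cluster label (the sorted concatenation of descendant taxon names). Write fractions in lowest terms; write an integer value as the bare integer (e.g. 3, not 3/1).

1. join W+X (d=1) ⇒ WX; edges |W|=1/2, |X|=1/2
  updated: d(C,WX)=29/2, d(F,WX)=26, d(T,WX)=33/2
2. join C+T (d=14) ⇒ CT; edges |C|=7, |T|=7
  updated: d(CT,F)=18, d(CT,WX)=31/2
3. join CT+WX (d=31/2) ⇒ CTWX; edges |CT|=3/4, |WX|=29/4
  updated: d(CTWX,F)=22
4. join CTWX+F (d=22) ⇒ CFTWX; edges |CTWX|=13/4, |F|=11
final tree: (((C:7,T:7):3/4,(W:1/2,X:1/2):29/4):13/4,F:11)
total length: 149/4

(((C:7,T:7):3/4,(W:1/2,X:1/2):29/4):13/4,F:11)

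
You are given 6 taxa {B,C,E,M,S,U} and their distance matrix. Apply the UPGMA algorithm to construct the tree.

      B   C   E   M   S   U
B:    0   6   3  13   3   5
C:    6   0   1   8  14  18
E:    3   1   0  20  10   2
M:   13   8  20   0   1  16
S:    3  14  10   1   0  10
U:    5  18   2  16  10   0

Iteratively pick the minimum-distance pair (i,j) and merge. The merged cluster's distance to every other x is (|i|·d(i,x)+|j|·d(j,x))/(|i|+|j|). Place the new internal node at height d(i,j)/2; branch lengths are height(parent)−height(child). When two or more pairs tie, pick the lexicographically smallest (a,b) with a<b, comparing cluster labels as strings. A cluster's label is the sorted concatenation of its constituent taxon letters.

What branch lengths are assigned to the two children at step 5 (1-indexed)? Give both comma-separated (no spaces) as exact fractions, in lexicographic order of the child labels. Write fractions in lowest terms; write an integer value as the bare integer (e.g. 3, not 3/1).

iteration 1: select C,E (d=1); attach at lengths (1/2, 1/2); label the merged cluster CE
  updated: d(B,CE)=9/2, d(CE,M)=14, d(CE,S)=12, d(CE,U)=10
iteration 2: select M,S (d=1); attach at lengths (1/2, 1/2); label the merged cluster MS
  updated: d(B,MS)=8, d(CE,MS)=13, d(MS,U)=13
iteration 3: select B,CE (d=9/2); attach at lengths (9/4, 7/4); label the merged cluster BCE
  updated: d(BCE,MS)=34/3, d(BCE,U)=25/3
iteration 4: select BCE,U (d=25/3); attach at lengths (23/12, 25/6); label the merged cluster BCEU
  updated: d(BCEU,MS)=47/4
iteration 5: select BCEU,MS (d=47/4); attach at lengths (41/24, 43/8); label the merged cluster BCEMSU
final tree: (((B:9/4,(C:1/2,E:1/2):7/4):23/12,U:25/6):41/24,(M:1/2,S:1/2):43/8)
total length: 115/6

41/24,43/8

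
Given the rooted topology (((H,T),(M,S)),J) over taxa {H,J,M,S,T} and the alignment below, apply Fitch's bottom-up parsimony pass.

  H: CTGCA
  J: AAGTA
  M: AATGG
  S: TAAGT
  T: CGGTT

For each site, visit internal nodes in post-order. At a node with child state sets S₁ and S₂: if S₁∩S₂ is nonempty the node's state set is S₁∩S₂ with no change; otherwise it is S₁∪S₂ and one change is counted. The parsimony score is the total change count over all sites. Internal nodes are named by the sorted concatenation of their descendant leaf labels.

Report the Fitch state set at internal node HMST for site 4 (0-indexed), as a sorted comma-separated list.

T

HT@0: {C} ∩ {C} = {C} (intersection, +0)
MS@0: {A} ∪ {T} = {A,T} (union, +1)
HMST@0: {C} ∪ {A,T} = {A,C,T} (union, +1)
HJMST@0: {A,C,T} ∩ {A} = {A} (intersection, +0)
HT@1: {T} ∪ {G} = {G,T} (union, +1)
MS@1: {A} ∩ {A} = {A} (intersection, +0)
HMST@1: {G,T} ∪ {A} = {A,G,T} (union, +1)
HJMST@1: {A,G,T} ∩ {A} = {A} (intersection, +0)
HT@2: {G} ∩ {G} = {G} (intersection, +0)
MS@2: {T} ∪ {A} = {A,T} (union, +1)
HMST@2: {G} ∪ {A,T} = {A,G,T} (union, +1)
HJMST@2: {A,G,T} ∩ {G} = {G} (intersection, +0)
HT@3: {C} ∪ {T} = {C,T} (union, +1)
MS@3: {G} ∩ {G} = {G} (intersection, +0)
HMST@3: {C,T} ∪ {G} = {C,G,T} (union, +1)
HJMST@3: {C,G,T} ∩ {T} = {T} (intersection, +0)
HT@4: {A} ∪ {T} = {A,T} (union, +1)
MS@4: {G} ∪ {T} = {G,T} (union, +1)
HMST@4: {A,T} ∩ {G,T} = {T} (intersection, +0)
HJMST@4: {T} ∪ {A} = {A,T} (union, +1)
per-site changes: [2, 2, 2, 2, 3]; total = 11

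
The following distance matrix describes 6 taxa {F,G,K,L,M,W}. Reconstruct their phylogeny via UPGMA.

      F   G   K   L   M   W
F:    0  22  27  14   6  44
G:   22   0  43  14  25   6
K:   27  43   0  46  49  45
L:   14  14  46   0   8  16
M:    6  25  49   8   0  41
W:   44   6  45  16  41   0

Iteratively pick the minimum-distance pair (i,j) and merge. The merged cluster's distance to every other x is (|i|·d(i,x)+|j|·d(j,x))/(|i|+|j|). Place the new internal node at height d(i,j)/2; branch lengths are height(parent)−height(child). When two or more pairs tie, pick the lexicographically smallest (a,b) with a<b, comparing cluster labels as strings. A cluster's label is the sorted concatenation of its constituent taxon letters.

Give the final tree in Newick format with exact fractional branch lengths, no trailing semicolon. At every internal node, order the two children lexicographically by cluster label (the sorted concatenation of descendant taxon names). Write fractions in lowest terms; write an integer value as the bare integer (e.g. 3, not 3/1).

((((F:3,M:3):5/2,L:11/2):8,(G:3,W:3):21/2):15/2,K:21)

1. join F+M (d=6) ⇒ FM; edges |F|=3, |M|=3
  updated: d(FM,G)=47/2, d(FM,K)=38, d(FM,L)=11, d(FM,W)=85/2
2. join G+W (d=6) ⇒ GW; edges |G|=3, |W|=3
  updated: d(FM,GW)=33, d(GW,K)=44, d(GW,L)=15
3. join FM+L (d=11) ⇒ FLM; edges |FM|=5/2, |L|=11/2
  updated: d(FLM,GW)=27, d(FLM,K)=122/3
4. join FLM+GW (d=27) ⇒ FGLMW; edges |FLM|=8, |GW|=21/2
  updated: d(FGLMW,K)=42
5. join FGLMW+K (d=42) ⇒ FGKLMW; edges |FGLMW|=15/2, |K|=21
final tree: ((((F:3,M:3):5/2,L:11/2):8,(G:3,W:3):21/2):15/2,K:21)
total length: 67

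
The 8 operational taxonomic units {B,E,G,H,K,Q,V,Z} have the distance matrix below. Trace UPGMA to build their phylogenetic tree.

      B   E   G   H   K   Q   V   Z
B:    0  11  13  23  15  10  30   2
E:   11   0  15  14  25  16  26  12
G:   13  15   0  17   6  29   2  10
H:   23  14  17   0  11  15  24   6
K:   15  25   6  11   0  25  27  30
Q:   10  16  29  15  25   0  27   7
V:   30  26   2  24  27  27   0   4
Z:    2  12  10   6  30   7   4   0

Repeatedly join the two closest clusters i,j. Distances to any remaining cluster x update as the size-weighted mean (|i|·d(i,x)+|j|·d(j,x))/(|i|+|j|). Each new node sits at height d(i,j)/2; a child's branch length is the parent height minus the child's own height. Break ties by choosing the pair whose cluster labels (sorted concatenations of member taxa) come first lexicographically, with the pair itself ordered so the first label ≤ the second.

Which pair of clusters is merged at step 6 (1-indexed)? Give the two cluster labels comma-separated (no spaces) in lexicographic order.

GV,HK

step 1: merge (B,Z) at d=2; branch lengths B→1, Z→1; new cluster BZ
  updated: d(BZ,E)=23/2, d(BZ,G)=23/2, d(BZ,H)=29/2, d(BZ,K)=45/2, d(BZ,Q)=17/2, d(BZ,V)=17
step 2: merge (G,V) at d=2; branch lengths G→1, V→1; new cluster GV
  updated: d(BZ,GV)=57/4, d(E,GV)=41/2, d(GV,H)=41/2, d(GV,K)=33/2, d(GV,Q)=28
step 3: merge (BZ,Q) at d=17/2; branch lengths BZ→13/4, Q→17/4; new cluster BQZ
  updated: d(BQZ,E)=13, d(BQZ,GV)=113/6, d(BQZ,H)=44/3, d(BQZ,K)=70/3
step 4: merge (H,K) at d=11; branch lengths H→11/2, K→11/2; new cluster HK
  updated: d(BQZ,HK)=19, d(E,HK)=39/2, d(GV,HK)=37/2
step 5: merge (BQZ,E) at d=13; branch lengths BQZ→9/4, E→13/2; new cluster BEQZ
  updated: d(BEQZ,GV)=77/4, d(BEQZ,HK)=153/8
step 6: merge (GV,HK) at d=37/2; branch lengths GV→33/4, HK→15/4; new cluster GHKV
  updated: d(BEQZ,GHKV)=307/16
step 7: merge (BEQZ,GHKV) at d=307/16; branch lengths BEQZ→99/32, GHKV→11/32; new cluster BEGHKQVZ
final tree: ((((B:1,Z:1):13/4,Q:17/4):9/4,E:13/2):99/32,((G:1,V:1):33/4,(H:11/2,K:11/2):15/4):11/32)
total length: 747/16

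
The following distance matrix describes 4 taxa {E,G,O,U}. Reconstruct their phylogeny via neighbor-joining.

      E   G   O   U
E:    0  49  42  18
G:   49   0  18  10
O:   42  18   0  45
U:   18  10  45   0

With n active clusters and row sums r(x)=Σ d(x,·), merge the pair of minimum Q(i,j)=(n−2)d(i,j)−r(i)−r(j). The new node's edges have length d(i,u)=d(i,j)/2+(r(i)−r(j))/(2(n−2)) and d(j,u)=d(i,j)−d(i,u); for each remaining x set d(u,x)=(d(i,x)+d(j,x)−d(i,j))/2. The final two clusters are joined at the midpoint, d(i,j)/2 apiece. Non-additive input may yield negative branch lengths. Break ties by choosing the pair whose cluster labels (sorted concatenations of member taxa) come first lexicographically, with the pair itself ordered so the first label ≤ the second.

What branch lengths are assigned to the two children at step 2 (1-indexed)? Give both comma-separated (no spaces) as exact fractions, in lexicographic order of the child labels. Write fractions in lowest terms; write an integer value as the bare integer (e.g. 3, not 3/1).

37/2,2

step 1: merge (E,U) at d=18, Q=-146; branch lengths E→18, U→0; new cluster EU
  updated: d(EU,G)=41/2, d(EU,O)=69/2
step 2: merge (EU,G) at d=41/2, Q=-73; branch lengths EU→37/2, G→2; new cluster EGU
  updated: d(EGU,O)=16
step 3: merge (EGU,O) at d=16; branch lengths EGU→8, O→8; new cluster EGOU
final tree: (((E:18,U:0):37/2,G:2):8,O:8)
total length: 109/2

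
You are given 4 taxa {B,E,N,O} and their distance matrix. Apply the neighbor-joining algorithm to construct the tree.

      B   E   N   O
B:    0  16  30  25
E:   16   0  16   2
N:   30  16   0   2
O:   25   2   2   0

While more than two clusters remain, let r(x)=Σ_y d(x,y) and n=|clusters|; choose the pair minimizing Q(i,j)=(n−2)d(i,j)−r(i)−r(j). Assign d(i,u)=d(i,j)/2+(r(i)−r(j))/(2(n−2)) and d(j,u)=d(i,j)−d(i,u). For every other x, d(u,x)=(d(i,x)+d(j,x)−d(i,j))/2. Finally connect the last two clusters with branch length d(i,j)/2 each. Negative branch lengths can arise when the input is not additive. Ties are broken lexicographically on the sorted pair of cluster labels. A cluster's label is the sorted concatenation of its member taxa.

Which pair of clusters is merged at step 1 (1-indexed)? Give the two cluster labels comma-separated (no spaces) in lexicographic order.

iteration 1: select B,E (d=16, Q=-73); attach at lengths (69/4, -5/4); label the merged cluster BE
  updated: d(BE,N)=15, d(BE,O)=11/2
iteration 2: select BE,N (d=15, Q=-45/2); attach at lengths (37/4, 23/4); label the merged cluster BEN
  updated: d(BEN,O)=-15/4
iteration 3: select BEN,O (d=-15/4); attach at lengths (-15/8, -15/8); label the merged cluster BENO
final tree: (((B:69/4,E:-5/4):37/4,N:23/4):-15/8,O:-15/8)
total length: 109/4

B,E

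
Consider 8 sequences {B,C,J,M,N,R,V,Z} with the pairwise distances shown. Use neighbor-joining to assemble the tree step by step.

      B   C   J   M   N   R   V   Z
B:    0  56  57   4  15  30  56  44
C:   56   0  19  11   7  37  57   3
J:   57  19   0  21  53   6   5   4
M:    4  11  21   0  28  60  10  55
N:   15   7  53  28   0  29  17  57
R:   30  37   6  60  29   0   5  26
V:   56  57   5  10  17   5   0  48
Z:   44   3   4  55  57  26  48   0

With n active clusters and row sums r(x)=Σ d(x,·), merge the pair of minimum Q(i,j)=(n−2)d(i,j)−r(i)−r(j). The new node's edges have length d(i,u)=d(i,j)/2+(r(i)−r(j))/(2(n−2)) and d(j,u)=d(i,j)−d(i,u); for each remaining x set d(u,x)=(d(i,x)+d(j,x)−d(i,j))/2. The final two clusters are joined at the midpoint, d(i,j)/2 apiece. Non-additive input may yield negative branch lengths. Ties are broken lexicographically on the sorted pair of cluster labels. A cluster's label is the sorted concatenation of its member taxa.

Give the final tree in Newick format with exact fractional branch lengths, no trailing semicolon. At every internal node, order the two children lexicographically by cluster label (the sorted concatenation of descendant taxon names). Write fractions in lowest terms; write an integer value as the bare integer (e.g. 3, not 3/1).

step 1: merge (B,M) at d=4, Q=-427; branch lengths B→97/12, M→-49/12; new cluster BM
  updated: d(BM,C)=63/2, d(BM,J)=37, d(BM,N)=39/2, d(BM,R)=43, d(BM,V)=31, d(BM,Z)=95/2
step 2: merge (C,Z) at d=3, Q=-325; branch lengths C→-8/5, Z→23/5; new cluster CZ
  updated: d(BM,CZ)=38, d(CZ,J)=10, d(CZ,N)=61/2, d(CZ,R)=30, d(CZ,V)=51
step 3: merge (BM,N) at d=39/2, Q=-479/2; branch lengths BM→195/16, N→117/16; new cluster BMN
  updated: d(BMN,CZ)=49/2, d(BMN,J)=141/4, d(BMN,R)=105/4, d(BMN,V)=57/4
step 4: merge (BMN,CZ) at d=49/2, Q=-569/4; branch lengths BMN→233/24, CZ→355/24; new cluster BCMNZ
  updated: d(BCMNZ,J)=83/8, d(BCMNZ,R)=127/8, d(BCMNZ,V)=163/8
step 5: merge (BCMNZ,J) at d=83/8, Q=-189/4; branch lengths BCMNZ→23/2, J→-9/8; new cluster BCJMNZ
  updated: d(BCJMNZ,R)=23/4, d(BCJMNZ,V)=15/2
step 6: merge (BCJMNZ,R) at d=23/4, Q=-73/4; branch lengths BCJMNZ→33/8, R→13/8; new cluster BCJMNRZ
  updated: d(BCJMNRZ,V)=27/8
step 7: merge (BCJMNRZ,V) at d=27/8; branch lengths BCJMNRZ→27/16, V→27/16; new cluster BCJMNRVZ
final tree: ((((((B:97/12,M:-49/12):195/16,N:117/16):233/24,(C:-8/5,Z:23/5):355/24):23/2,J:-9/8):33/8,R:13/8):27/16,V:27/16)
total length: 141/2

((((((B:97/12,M:-49/12):195/16,N:117/16):233/24,(C:-8/5,Z:23/5):355/24):23/2,J:-9/8):33/8,R:13/8):27/16,V:27/16)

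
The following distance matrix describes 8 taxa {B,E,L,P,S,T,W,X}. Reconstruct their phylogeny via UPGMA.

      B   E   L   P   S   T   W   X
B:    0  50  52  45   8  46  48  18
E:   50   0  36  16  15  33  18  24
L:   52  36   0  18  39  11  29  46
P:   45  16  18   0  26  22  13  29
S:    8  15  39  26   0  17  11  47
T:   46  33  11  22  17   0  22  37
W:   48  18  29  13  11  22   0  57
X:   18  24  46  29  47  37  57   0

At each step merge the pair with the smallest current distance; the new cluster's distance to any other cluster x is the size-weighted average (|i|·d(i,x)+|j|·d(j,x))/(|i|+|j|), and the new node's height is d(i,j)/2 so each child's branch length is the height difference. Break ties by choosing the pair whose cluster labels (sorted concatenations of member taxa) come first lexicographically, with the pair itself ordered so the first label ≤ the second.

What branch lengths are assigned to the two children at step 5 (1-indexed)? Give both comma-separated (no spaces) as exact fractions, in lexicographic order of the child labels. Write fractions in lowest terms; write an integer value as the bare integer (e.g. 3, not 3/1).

29/6,47/6

step 1: merge (B,S) at d=8; branch lengths B→4, S→4; new cluster BS
  updated: d(BS,E)=65/2, d(BS,L)=91/2, d(BS,P)=71/2, d(BS,T)=63/2, d(BS,W)=59/2, d(BS,X)=65/2
step 2: merge (L,T) at d=11; branch lengths L→11/2, T→11/2; new cluster LT
  updated: d(BS,LT)=77/2, d(E,LT)=69/2, d(LT,P)=20, d(LT,W)=51/2, d(LT,X)=83/2
step 3: merge (P,W) at d=13; branch lengths P→13/2, W→13/2; new cluster PW
  updated: d(BS,PW)=65/2, d(E,PW)=17, d(LT,PW)=91/4, d(PW,X)=43
step 4: merge (E,PW) at d=17; branch lengths E→17/2, PW→2; new cluster EPW
  updated: d(BS,EPW)=65/2, d(EPW,LT)=80/3, d(EPW,X)=110/3
step 5: merge (EPW,LT) at d=80/3; branch lengths EPW→29/6, LT→47/6; new cluster ELPTW
  updated: d(BS,ELPTW)=349/10, d(ELPTW,X)=193/5
step 6: merge (BS,X) at d=65/2; branch lengths BS→49/4, X→65/4; new cluster BSX
  updated: d(BSX,ELPTW)=542/15
step 7: merge (BSX,ELPTW) at d=542/15; branch lengths BSX→109/60, ELPTW→71/15; new cluster BELPSTWX
final tree: (((B:4,S:4):49/4,X:65/4):109/60,((E:17/2,(P:13/2,W:13/2):2):29/6,(L:11/2,T:11/2):47/6):71/15)
total length: 5413/60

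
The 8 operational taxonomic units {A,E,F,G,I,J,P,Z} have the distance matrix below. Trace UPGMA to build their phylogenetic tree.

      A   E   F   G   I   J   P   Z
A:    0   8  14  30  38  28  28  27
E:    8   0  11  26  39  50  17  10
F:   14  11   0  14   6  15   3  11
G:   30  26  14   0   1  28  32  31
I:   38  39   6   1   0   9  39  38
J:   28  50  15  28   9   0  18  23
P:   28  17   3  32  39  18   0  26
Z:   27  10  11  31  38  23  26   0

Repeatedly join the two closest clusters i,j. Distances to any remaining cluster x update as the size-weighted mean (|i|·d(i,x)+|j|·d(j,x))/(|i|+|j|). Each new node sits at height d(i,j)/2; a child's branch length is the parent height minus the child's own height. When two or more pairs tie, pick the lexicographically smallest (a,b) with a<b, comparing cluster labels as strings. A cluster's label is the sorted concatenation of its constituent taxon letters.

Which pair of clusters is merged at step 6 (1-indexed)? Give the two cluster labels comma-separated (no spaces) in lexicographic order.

iteration 1: select G,I (d=1); attach at lengths (1/2, 1/2); label the merged cluster GI
  updated: d(A,GI)=34, d(E,GI)=65/2, d(F,GI)=10, d(GI,J)=37/2, d(GI,P)=71/2, d(GI,Z)=69/2
iteration 2: select F,P (d=3); attach at lengths (3/2, 3/2); label the merged cluster FP
  updated: d(A,FP)=21, d(E,FP)=14, d(FP,GI)=91/4, d(FP,J)=33/2, d(FP,Z)=37/2
iteration 3: select A,E (d=8); attach at lengths (4, 4); label the merged cluster AE
  updated: d(AE,FP)=35/2, d(AE,GI)=133/4, d(AE,J)=39, d(AE,Z)=37/2
iteration 4: select FP,J (d=33/2); attach at lengths (27/4, 33/4); label the merged cluster FJP
  updated: d(AE,FJP)=74/3, d(FJP,GI)=64/3, d(FJP,Z)=20
iteration 5: select AE,Z (d=37/2); attach at lengths (21/4, 37/4); label the merged cluster AEZ
  updated: d(AEZ,FJP)=208/9, d(AEZ,GI)=101/3
iteration 6: select FJP,GI (d=64/3); attach at lengths (29/12, 61/6); label the merged cluster FGIJP
  updated: d(AEZ,FGIJP)=82/3
iteration 7: select AEZ,FGIJP (d=82/3); attach at lengths (53/12, 3); label the merged cluster AEFGIJPZ
final tree: (((A:4,E:4):21/4,Z:37/4):53/12,(((F:3/2,P:3/2):27/4,J:33/4):29/12,(G:1/2,I:1/2):61/6):3)
total length: 123/2

FJP,GI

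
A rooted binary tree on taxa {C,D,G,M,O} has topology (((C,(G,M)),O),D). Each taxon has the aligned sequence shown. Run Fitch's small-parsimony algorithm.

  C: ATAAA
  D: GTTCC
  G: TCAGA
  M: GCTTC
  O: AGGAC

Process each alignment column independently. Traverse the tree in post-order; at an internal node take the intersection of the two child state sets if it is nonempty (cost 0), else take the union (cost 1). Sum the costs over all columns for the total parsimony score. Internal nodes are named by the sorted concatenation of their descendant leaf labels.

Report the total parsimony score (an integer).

[col 0] GM: children G:{T}, M:{G} ∪→ {G,T}; cost 1
[col 0] CGM: children C:{A}, GM:{G,T} ∪→ {A,G,T}; cost 1
[col 0] CGMO: children CGM:{A,G,T}, O:{A} ∩→ {A}; cost 0
[col 0] CDGMO: children CGMO:{A}, D:{G} ∪→ {A,G}; cost 1
[col 1] GM: children G:{C}, M:{C} ∩→ {C}; cost 0
[col 1] CGM: children C:{T}, GM:{C} ∪→ {C,T}; cost 1
[col 1] CGMO: children CGM:{C,T}, O:{G} ∪→ {C,G,T}; cost 1
[col 1] CDGMO: children CGMO:{C,G,T}, D:{T} ∩→ {T}; cost 0
[col 2] GM: children G:{A}, M:{T} ∪→ {A,T}; cost 1
[col 2] CGM: children C:{A}, GM:{A,T} ∩→ {A}; cost 0
[col 2] CGMO: children CGM:{A}, O:{G} ∪→ {A,G}; cost 1
[col 2] CDGMO: children CGMO:{A,G}, D:{T} ∪→ {A,G,T}; cost 1
[col 3] GM: children G:{G}, M:{T} ∪→ {G,T}; cost 1
[col 3] CGM: children C:{A}, GM:{G,T} ∪→ {A,G,T}; cost 1
[col 3] CGMO: children CGM:{A,G,T}, O:{A} ∩→ {A}; cost 0
[col 3] CDGMO: children CGMO:{A}, D:{C} ∪→ {A,C}; cost 1
[col 4] GM: children G:{A}, M:{C} ∪→ {A,C}; cost 1
[col 4] CGM: children C:{A}, GM:{A,C} ∩→ {A}; cost 0
[col 4] CGMO: children CGM:{A}, O:{C} ∪→ {A,C}; cost 1
[col 4] CDGMO: children CGMO:{A,C}, D:{C} ∩→ {C}; cost 0
per-site changes: [3, 2, 3, 3, 2]; total = 13

13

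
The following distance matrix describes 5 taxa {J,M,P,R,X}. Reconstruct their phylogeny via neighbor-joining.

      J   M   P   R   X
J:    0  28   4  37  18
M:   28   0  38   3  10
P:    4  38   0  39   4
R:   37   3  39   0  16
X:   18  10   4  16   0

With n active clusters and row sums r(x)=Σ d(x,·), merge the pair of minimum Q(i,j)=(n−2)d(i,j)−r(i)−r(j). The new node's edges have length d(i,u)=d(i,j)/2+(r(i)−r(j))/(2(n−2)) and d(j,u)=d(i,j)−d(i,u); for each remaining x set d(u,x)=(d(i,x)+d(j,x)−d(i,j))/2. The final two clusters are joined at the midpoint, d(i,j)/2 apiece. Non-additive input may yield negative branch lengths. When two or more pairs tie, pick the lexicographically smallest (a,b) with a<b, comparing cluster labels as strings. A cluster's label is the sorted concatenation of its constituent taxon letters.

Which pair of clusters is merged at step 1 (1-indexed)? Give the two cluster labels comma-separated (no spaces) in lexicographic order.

step 1: merge (M,R) at d=3, Q=-165; branch lengths M→-7/6, R→25/6; new cluster MR
  updated: d(J,MR)=31, d(MR,P)=37, d(MR,X)=23/2
step 2: merge (J,P) at d=4, Q=-90; branch lengths J→4, P→0; new cluster JP
  updated: d(JP,MR)=32, d(JP,X)=9
step 3: merge (JP,MR) at d=32, Q=-105/2; branch lengths JP→59/4, MR→69/4; new cluster JMPR
  updated: d(JMPR,X)=-23/4
step 4: merge (JMPR,X) at d=-23/4; branch lengths JMPR→-23/8, X→-23/8; new cluster JMPRX
final tree: (((J:4,P:0):59/4,(M:-7/6,R:25/6):69/4):-23/8,X:-23/8)
total length: 133/4

M,R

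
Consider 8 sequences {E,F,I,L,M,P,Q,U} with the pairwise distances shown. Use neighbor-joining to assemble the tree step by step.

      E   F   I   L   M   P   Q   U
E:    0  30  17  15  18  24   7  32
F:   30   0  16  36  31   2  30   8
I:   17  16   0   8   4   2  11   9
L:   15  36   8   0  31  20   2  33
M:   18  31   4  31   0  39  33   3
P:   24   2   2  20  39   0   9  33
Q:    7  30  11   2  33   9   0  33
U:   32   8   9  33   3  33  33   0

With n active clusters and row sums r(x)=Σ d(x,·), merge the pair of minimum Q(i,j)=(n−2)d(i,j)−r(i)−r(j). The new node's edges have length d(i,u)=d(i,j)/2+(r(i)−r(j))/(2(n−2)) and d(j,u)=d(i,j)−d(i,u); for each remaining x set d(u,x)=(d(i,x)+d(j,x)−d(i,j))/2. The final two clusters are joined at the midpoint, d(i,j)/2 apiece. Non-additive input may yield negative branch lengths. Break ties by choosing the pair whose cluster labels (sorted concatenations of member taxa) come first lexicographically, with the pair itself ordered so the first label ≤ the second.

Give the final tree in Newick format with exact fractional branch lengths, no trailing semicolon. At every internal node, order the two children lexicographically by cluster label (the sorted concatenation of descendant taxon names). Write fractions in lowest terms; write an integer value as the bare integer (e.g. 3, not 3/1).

(((E:101/16,((F:101/20,P:-61/20):485/48,(I:-187/32,(M:13/6,U:5/6):347/32):193/48):17/2):59/16,L:61/16):-29/32,Q:-29/32)

iteration 1: select M,U (d=3, Q=-292); attach at lengths (13/6, 5/6); label the merged cluster MU
  updated: d(E,MU)=47/2, d(F,MU)=18, d(I,MU)=5, d(L,MU)=61/2, d(MU,P)=69/2, d(MU,Q)=63/2
iteration 2: select F,P (d=2, Q=-427/2); attach at lengths (101/20, -61/20); label the merged cluster FP
  updated: d(E,FP)=26, d(FP,I)=8, d(FP,L)=27, d(FP,MU)=101/4, d(FP,Q)=37/2
iteration 3: select I,MU (d=5, Q=-579/4); attach at lengths (-187/32, 347/32); label the merged cluster IMU
  updated: d(E,IMU)=71/4, d(FP,IMU)=113/8, d(IMU,L)=67/4, d(IMU,Q)=75/4
iteration 4: select FP,IMU (d=113/8, Q=-885/8); attach at lengths (485/48, 193/48); label the merged cluster FIMPU
  updated: d(E,FIMPU)=237/16, d(FIMPU,L)=237/16, d(FIMPU,Q)=185/16
iteration 5: select E,FIMPU (d=237/16, Q=-387/8); attach at lengths (101/16, 17/2); label the merged cluster EFIMPU
  updated: d(EFIMPU,L)=15/2, d(EFIMPU,Q)=15/8
iteration 6: select EFIMPU,L (d=15/2, Q=-91/8); attach at lengths (59/16, 61/16); label the merged cluster EFILMPU
  updated: d(EFILMPU,Q)=-29/16
iteration 7: select EFILMPU,Q (d=-29/16); attach at lengths (-29/32, -29/32); label the merged cluster EFILMPQU
final tree: (((E:101/16,((F:101/20,P:-61/20):485/48,(I:-187/32,(M:13/6,U:5/6):347/32):193/48):17/2):59/16,L:61/16):-29/32,Q:-29/32)
total length: 357/8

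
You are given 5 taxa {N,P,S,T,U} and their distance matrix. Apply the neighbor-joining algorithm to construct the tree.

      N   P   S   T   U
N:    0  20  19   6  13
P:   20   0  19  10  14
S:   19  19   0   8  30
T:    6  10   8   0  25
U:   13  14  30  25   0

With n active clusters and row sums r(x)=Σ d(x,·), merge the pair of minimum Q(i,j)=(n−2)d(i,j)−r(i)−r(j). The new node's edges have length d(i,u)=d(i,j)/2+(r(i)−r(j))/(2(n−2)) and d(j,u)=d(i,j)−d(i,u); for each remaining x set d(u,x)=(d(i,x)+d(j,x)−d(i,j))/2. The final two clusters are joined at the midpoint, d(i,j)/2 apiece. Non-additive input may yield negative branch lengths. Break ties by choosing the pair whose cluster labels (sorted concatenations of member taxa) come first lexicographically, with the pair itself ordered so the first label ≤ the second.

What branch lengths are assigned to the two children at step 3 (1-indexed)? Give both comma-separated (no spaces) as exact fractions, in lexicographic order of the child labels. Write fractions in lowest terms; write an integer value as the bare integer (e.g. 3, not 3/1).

iteration 1: select P,U (d=14, Q=-103); attach at lengths (23/6, 61/6); label the merged cluster PU
  updated: d(N,PU)=19/2, d(PU,S)=35/2, d(PU,T)=21/2
iteration 2: select N,PU (d=19/2, Q=-53); attach at lengths (4, 11/2); label the merged cluster NPU
  updated: d(NPU,S)=27/2, d(NPU,T)=7/2
iteration 3: select NPU,S (d=27/2, Q=-25); attach at lengths (9/2, 9); label the merged cluster NPSU
  updated: d(NPSU,T)=-1
iteration 4: select NPSU,T (d=-1); attach at lengths (-1/2, -1/2); label the merged cluster NPSTU
final tree: (((N:4,(P:23/6,U:61/6):11/2):9/2,S:9):-1/2,T:-1/2)
total length: 36

9/2,9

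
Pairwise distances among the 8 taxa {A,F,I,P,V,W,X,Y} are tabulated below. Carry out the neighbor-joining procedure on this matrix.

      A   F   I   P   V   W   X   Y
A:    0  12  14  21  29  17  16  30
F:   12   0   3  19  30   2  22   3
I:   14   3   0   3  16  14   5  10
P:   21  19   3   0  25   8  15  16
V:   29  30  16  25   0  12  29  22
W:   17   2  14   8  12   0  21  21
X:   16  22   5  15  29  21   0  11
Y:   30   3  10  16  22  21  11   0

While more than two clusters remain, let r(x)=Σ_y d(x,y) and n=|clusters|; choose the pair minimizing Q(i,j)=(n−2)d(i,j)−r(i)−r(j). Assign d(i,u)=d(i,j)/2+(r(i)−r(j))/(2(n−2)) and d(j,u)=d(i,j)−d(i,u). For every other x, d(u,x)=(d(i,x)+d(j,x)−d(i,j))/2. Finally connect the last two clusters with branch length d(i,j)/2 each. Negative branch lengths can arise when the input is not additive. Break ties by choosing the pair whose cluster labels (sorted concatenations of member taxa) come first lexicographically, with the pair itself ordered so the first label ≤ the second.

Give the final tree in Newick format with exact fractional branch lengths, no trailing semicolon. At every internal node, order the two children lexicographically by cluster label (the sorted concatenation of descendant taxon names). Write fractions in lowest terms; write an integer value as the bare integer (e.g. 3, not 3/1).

((((A:163/16,X:93/16):21/8,(I:-2,P:5):13/8):11/8,(F:-1/3,Y:10/3):45/8):45/16,(V:227/20,W:13/20):45/16)

iteration 1: select F,Y (d=3, Q=-186); attach at lengths (-1/3, 10/3); label the merged cluster FY
  updated: d(A,FY)=39/2, d(FY,I)=5, d(FY,P)=16, d(FY,V)=49/2, d(FY,W)=10, d(FY,X)=15
iteration 2: select V,W (d=12, Q=-315/2); attach at lengths (227/20, 13/20); label the merged cluster VW
  updated: d(A,VW)=17, d(FY,VW)=45/4, d(I,VW)=9, d(P,VW)=21/2, d(VW,X)=19
iteration 3: select A,X (d=16, Q=-187/2); attach at lengths (163/16, 93/16); label the merged cluster AX
  updated: d(AX,FY)=37/4, d(AX,I)=3/2, d(AX,P)=10, d(AX,VW)=10
iteration 4: select I,P (d=3, Q=-49); attach at lengths (-2, 5); label the merged cluster IP
  updated: d(AX,IP)=17/4, d(FY,IP)=9, d(IP,VW)=33/4
iteration 5: select AX,IP (d=17/4, Q=-73/2); attach at lengths (21/8, 13/8); label the merged cluster AIPX
  updated: d(AIPX,FY)=7, d(AIPX,VW)=7
iteration 6: select AIPX,FY (d=7, Q=-101/4); attach at lengths (11/8, 45/8); label the merged cluster AFIPXY
  updated: d(AFIPXY,VW)=45/8
iteration 7: select AFIPXY,VW (d=45/8); attach at lengths (45/16, 45/16); label the merged cluster AFIPVWXY
final tree: ((((A:163/16,X:93/16):21/8,(I:-2,P:5):13/8):11/8,(F:-1/3,Y:10/3):45/8):45/16,(V:227/20,W:13/20):45/16)
total length: 407/8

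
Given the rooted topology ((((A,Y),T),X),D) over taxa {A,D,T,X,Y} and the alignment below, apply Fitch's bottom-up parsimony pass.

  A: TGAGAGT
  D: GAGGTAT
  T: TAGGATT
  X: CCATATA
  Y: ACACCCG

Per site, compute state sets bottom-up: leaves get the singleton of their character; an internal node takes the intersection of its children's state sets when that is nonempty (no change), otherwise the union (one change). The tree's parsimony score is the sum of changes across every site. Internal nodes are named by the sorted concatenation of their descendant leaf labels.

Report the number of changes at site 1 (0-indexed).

3

[col 0] AY: children A:{T}, Y:{A} ∪→ {A,T}; cost 1
[col 0] ATY: children AY:{A,T}, T:{T} ∩→ {T}; cost 0
[col 0] ATXY: children ATY:{T}, X:{C} ∪→ {C,T}; cost 1
[col 0] ADTXY: children ATXY:{C,T}, D:{G} ∪→ {C,G,T}; cost 1
[col 1] AY: children A:{G}, Y:{C} ∪→ {C,G}; cost 1
[col 1] ATY: children AY:{C,G}, T:{A} ∪→ {A,C,G}; cost 1
[col 1] ATXY: children ATY:{A,C,G}, X:{C} ∩→ {C}; cost 0
[col 1] ADTXY: children ATXY:{C}, D:{A} ∪→ {A,C}; cost 1
[col 2] AY: children A:{A}, Y:{A} ∩→ {A}; cost 0
[col 2] ATY: children AY:{A}, T:{G} ∪→ {A,G}; cost 1
[col 2] ATXY: children ATY:{A,G}, X:{A} ∩→ {A}; cost 0
[col 2] ADTXY: children ATXY:{A}, D:{G} ∪→ {A,G}; cost 1
[col 3] AY: children A:{G}, Y:{C} ∪→ {C,G}; cost 1
[col 3] ATY: children AY:{C,G}, T:{G} ∩→ {G}; cost 0
[col 3] ATXY: children ATY:{G}, X:{T} ∪→ {G,T}; cost 1
[col 3] ADTXY: children ATXY:{G,T}, D:{G} ∩→ {G}; cost 0
[col 4] AY: children A:{A}, Y:{C} ∪→ {A,C}; cost 1
[col 4] ATY: children AY:{A,C}, T:{A} ∩→ {A}; cost 0
[col 4] ATXY: children ATY:{A}, X:{A} ∩→ {A}; cost 0
[col 4] ADTXY: children ATXY:{A}, D:{T} ∪→ {A,T}; cost 1
[col 5] AY: children A:{G}, Y:{C} ∪→ {C,G}; cost 1
[col 5] ATY: children AY:{C,G}, T:{T} ∪→ {C,G,T}; cost 1
[col 5] ATXY: children ATY:{C,G,T}, X:{T} ∩→ {T}; cost 0
[col 5] ADTXY: children ATXY:{T}, D:{A} ∪→ {A,T}; cost 1
[col 6] AY: children A:{T}, Y:{G} ∪→ {G,T}; cost 1
[col 6] ATY: children AY:{G,T}, T:{T} ∩→ {T}; cost 0
[col 6] ATXY: children ATY:{T}, X:{A} ∪→ {A,T}; cost 1
[col 6] ADTXY: children ATXY:{A,T}, D:{T} ∩→ {T}; cost 0
per-site changes: [3, 3, 2, 2, 2, 3, 2]; total = 17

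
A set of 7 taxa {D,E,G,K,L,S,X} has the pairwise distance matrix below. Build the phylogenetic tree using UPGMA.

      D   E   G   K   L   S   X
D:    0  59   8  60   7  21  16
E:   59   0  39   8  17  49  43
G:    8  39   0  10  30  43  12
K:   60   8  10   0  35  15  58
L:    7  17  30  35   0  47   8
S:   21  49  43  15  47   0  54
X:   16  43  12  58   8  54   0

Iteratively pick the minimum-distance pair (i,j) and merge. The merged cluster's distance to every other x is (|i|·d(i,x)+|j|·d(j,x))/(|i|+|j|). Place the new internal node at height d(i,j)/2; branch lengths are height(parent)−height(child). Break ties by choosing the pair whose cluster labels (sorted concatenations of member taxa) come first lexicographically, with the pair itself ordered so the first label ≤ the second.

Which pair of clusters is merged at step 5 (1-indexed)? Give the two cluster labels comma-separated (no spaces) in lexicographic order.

EK,S

1. join D+L (d=7) ⇒ DL; edges |D|=7/2, |L|=7/2
  updated: d(DL,E)=38, d(DL,G)=19, d(DL,K)=95/2, d(DL,S)=34, d(DL,X)=12
2. join E+K (d=8) ⇒ EK; edges |E|=4, |K|=4
  updated: d(DL,EK)=171/4, d(EK,G)=49/2, d(EK,S)=32, d(EK,X)=101/2
3. join DL+X (d=12) ⇒ DLX; edges |DL|=5/2, |X|=6
  updated: d(DLX,EK)=136/3, d(DLX,G)=50/3, d(DLX,S)=122/3
4. join DLX+G (d=50/3) ⇒ DGLX; edges |DLX|=7/3, |G|=25/3
  updated: d(DGLX,EK)=321/8, d(DGLX,S)=165/4
5. join EK+S (d=32) ⇒ EKS; edges |EK|=12, |S|=16
  updated: d(DGLX,EKS)=81/2
6. join DGLX+EKS (d=81/2) ⇒ DEGKLSX; edges |DGLX|=143/12, |EKS|=17/4
final tree: ((((D:7/2,L:7/2):5/2,X:6):7/3,G:25/3):143/12,((E:4,K:4):12,S:16):17/4)
total length: 235/3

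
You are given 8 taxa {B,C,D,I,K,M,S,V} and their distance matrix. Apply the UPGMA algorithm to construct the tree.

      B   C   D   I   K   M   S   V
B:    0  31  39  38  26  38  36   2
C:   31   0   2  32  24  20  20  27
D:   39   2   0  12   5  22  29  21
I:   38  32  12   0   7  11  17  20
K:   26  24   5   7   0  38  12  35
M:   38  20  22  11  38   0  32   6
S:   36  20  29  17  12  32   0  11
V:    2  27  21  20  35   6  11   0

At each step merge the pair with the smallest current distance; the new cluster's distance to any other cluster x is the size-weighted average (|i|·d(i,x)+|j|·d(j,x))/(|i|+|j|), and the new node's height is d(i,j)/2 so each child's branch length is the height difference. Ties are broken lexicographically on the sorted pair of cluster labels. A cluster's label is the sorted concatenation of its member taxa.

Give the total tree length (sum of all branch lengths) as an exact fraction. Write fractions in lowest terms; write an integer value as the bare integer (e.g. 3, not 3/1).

iteration 1: select B,V (d=2); attach at lengths (1, 1); label the merged cluster BV
  updated: d(BV,C)=29, d(BV,D)=30, d(BV,I)=29, d(BV,K)=61/2, d(BV,M)=22, d(BV,S)=47/2
iteration 2: select C,D (d=2); attach at lengths (1, 1); label the merged cluster CD
  updated: d(BV,CD)=59/2, d(CD,I)=22, d(CD,K)=29/2, d(CD,M)=21, d(CD,S)=49/2
iteration 3: select I,K (d=7); attach at lengths (7/2, 7/2); label the merged cluster IK
  updated: d(BV,IK)=119/4, d(CD,IK)=73/4, d(IK,M)=49/2, d(IK,S)=29/2
iteration 4: select IK,S (d=29/2); attach at lengths (15/4, 29/4); label the merged cluster IKS
  updated: d(BV,IKS)=83/3, d(CD,IKS)=61/3, d(IKS,M)=27
iteration 5: select CD,IKS (d=61/3); attach at lengths (55/6, 35/12); label the merged cluster CDIKS
  updated: d(BV,CDIKS)=142/5, d(CDIKS,M)=123/5
iteration 6: select BV,M (d=22); attach at lengths (10, 11); label the merged cluster BMV
  updated: d(BMV,CDIKS)=407/15
iteration 7: select BMV,CDIKS (d=407/15); attach at lengths (77/30, 17/5); label the merged cluster BCDIKMSV
final tree: (((B:1,V:1):10,M:11):77/30,((C:1,D:1):55/6,((I:7/2,K:7/2):15/4,S:29/4):35/12):17/5)
total length: 1221/20

1221/20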